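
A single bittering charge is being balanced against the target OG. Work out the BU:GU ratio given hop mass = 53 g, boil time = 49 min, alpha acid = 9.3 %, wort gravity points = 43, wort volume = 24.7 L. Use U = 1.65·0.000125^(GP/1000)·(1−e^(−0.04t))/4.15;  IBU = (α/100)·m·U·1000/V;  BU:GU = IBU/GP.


U = 1.65·0.000125^(43/1000)·(1−e^(−0.04·49))/4.15 = 0.2321
IBU = (9.3/100)·53·0.2321·1000/24.7 = 46.3158
BU:GU = 46.3158/43

1.0771


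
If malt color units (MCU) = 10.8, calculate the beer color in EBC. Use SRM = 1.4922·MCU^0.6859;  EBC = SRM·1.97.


SRM = 1.4922·10.8^0.6859 = 7.6322
EBC = 7.6322·1.97

15.0355 EBC


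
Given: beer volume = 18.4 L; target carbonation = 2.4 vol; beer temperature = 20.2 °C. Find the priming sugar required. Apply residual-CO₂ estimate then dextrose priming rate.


residual = 14.695·(0.01821 + 0.09011·e^(−0.04·T));  sugar = (target − residual)·4.0·V
residual = 14.695·(0.01821 + 0.09011·e^(−0.04·20.2)) = 0.8578
sugar = (2.4 − 0.8578)·4.0·18.4

113.5029 g


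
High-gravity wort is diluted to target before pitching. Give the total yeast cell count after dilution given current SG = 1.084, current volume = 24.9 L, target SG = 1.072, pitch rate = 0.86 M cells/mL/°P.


V_w = V·((SG_c−1)/(SG_t−1)−1);  °P = 259 − 259/SG_t;  cells = rate·(V+V_w)·°P
V_w = 24.9·((1.084−1)/(1.072−1)−1) = 4.1500
V_final = 24.9 + 4.1500 = 29.0500
°P = 259 − 259/1.072 = 17.3955
cells = 0.86·29.0500·17.3955

434.5923 billion cells


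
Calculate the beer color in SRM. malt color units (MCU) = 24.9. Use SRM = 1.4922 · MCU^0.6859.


SRM = 1.4922 · 24.9^0.6859

13.5357 SRM


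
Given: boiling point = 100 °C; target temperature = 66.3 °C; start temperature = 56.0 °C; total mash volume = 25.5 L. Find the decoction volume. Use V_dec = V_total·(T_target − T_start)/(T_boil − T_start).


V_dec = 25.5·(66.3 − 56.0)/(100 − 56.0)

5.9693 L


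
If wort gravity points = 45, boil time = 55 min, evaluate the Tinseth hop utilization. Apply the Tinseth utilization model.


U = 1.65·0.000125^(GP/1000) · (1 − e^(−0.04·t))/4.15
bigness = 1.65·0.000125^(45/1000) = 1.1011
boil_factor = (1 − e^(−0.04·55))/4.15 = 0.2143
U = 1.1011 · 0.2143

0.2359


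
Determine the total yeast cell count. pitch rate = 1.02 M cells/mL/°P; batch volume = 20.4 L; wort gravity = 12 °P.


cells (billions) = rate · V_L · °P
cells = 1.02 · 20.4 · 12

249.6960 billion cells


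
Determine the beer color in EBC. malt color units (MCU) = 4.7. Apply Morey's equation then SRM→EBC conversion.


SRM = 1.4922·MCU^0.6859;  EBC = SRM·1.97
SRM = 1.4922·4.7^0.6859 = 4.3134
EBC = 4.3134·1.97

8.4974 EBC


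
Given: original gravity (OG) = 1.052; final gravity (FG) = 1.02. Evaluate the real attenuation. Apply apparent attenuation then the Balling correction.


AA = (OG−FG)/(OG−1)·100;  RA = AA·0.8192
AA = (1.052 − 1.02)/(1.052 − 1)·100 = 61.5385
RA = 61.5385·0.8192

50.4123 %


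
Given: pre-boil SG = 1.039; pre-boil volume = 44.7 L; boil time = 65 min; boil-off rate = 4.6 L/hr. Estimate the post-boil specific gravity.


V_post = V_pre − rate·(t/60);  SG_post = 1 + (SG_pre−1)·V_pre/V_post
V_post = 44.7 − 4.6·(65/60) = 39.7167
SG_post = 1 + (1.039 − 1)·44.7/39.7167

1.0439


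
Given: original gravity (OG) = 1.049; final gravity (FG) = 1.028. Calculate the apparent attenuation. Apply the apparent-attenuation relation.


AA = (OG − FG)/(OG − 1) · 100
AA = (1.049 − 1.028)/(1.049 − 1) · 100

42.8571 %


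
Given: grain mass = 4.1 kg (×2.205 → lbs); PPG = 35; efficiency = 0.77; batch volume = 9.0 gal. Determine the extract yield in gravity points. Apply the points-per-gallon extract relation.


points = lbs × PPG × eff / vol
lbs = 4.1 × 2.205 = 9.0405
points = 9.0405 × 35 × 0.77 / 9.0

27.0713 points


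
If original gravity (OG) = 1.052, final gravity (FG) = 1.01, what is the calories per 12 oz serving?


ABW = (OG−FG)·131.25·0.79/FG;  °P = 259 − 259/SG (for OG→OE and FG→AE);  RE = 0.1808·OE + 0.8192·AE;  Cal = (6.9·ABW + 4·(RE−0.1))·FG·3.55
ABW = (1.052 − 1.01)·131.25·0.79/1.01 = 4.3118
OE = 259 − 259/1.052 = 12.8023 °P
AE = 259 − 259/1.01 = 2.5644 °P
RE = 0.1808·12.8023 + 0.8192·2.5644 = 4.4154 °P
Cal = (6.9·4.3118 + 4·(4.4154−0.1))·1.01·3.55

168.5637 kcal


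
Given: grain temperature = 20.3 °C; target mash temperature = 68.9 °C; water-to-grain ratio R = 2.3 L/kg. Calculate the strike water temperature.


T_strike = (0.41/R)·(T_mash − T_grain) + T_mash
T_strike = (0.41/2.3)·(68.9 − 20.3) + 68.9

77.5635 °C


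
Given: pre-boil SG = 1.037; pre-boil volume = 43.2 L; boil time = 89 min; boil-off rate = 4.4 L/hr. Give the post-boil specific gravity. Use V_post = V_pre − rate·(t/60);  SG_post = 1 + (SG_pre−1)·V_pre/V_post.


V_post = 43.2 − 4.4·(89/60) = 36.6733
SG_post = 1 + (1.037 − 1)·43.2/36.6733

1.0436


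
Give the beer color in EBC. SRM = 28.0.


EBC = SRM · 1.97
EBC = 28.0 · 1.97

55.1600 EBC


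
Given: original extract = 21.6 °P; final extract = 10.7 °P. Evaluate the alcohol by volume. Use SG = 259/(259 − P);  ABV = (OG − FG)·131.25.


OG = 259/(259 − 21.6) = 1.0910
FG = 259/(259 − 10.7) = 1.0431
ABV = (1.0910 − 1.0431)·131.25

6.2859 % ABV


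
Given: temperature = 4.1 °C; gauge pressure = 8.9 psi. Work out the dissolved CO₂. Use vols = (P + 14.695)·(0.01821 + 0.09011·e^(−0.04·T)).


vols = (8.9 + 14.695)·(0.01821 + 0.09011·e^(−0.04·4.1))

2.2342 volumes


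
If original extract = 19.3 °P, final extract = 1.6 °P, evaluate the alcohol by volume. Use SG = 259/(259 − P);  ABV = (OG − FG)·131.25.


OG = 259/(259 − 19.3) = 1.0805
FG = 259/(259 − 1.6) = 1.0062
ABV = (1.0805 − 1.0062)·131.25

9.7520 % ABV


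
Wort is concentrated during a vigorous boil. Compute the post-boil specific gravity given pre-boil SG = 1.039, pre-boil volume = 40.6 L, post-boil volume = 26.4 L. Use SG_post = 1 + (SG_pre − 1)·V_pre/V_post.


pts_pre = (1.039 − 1)·1000 = 39.0000
pts_post = 39.0000·40.6/26.4 = 59.9773
SG_post = 1 + 59.9773/1000

1.0600


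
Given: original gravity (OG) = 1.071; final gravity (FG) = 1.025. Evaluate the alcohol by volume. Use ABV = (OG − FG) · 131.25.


ABV = (1.071 − 1.025) · 131.25

6.0375 % ABV


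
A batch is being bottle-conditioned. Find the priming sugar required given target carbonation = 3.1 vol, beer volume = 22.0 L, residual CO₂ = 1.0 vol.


sugar = (target − residual)·4.0·V
sugar = (3.1 − 1.0)·4.0·22.0

184.8000 g


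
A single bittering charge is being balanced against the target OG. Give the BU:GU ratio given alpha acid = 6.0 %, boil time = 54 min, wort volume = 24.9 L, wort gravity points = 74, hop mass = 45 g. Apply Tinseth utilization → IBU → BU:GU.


U = 1.65·0.000125^(GP/1000)·(1−e^(−0.04t))/4.15;  IBU = (α/100)·m·U·1000/V;  BU:GU = IBU/GP
U = 1.65·0.000125^(74/1000)·(1−e^(−0.04·54))/4.15 = 0.1809
IBU = (6.0/100)·45·0.1809·1000/24.9 = 19.6135
BU:GU = 19.6135/74

0.2650


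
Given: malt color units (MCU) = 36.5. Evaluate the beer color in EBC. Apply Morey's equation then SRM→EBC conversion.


SRM = 1.4922·MCU^0.6859;  EBC = SRM·1.97
SRM = 1.4922·36.5^0.6859 = 17.5956
EBC = 17.5956·1.97

34.6633 EBC


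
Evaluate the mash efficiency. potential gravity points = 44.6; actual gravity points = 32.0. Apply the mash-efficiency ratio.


efficiency = actual / potential × 100
efficiency = 32.0 / 44.6 × 100

71.7489 %


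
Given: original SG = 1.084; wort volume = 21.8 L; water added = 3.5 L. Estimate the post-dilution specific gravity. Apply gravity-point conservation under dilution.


SG_new = 1 + (SG_old − 1)·V_old/(V_old + V_water)
pts = (1.084 − 1)·1000·21.8/(21.8 + 3.5) = 72.3794
SG_new = 1 + 72.3794/1000

1.0724


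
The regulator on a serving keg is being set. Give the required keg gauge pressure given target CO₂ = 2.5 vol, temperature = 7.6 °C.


psi = vols/(0.01821 + 0.09011·e^(−0.04·T)) − 14.695
psi = 2.5/(0.01821 + 0.09011·e^(−0.04·7.6)) − 14.695

14.8214 psi


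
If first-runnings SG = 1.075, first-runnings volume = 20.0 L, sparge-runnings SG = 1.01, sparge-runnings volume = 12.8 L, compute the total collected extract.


total = Σ (SG_i − 1)·1000·V_i
first = (1.075 − 1)·1000·20.0 = 1500.0000
sparge = (1.01 − 1)·1000·12.8 = 128.0000
total = 1500.0000 + 128.0000

1628.0000 gravity·L


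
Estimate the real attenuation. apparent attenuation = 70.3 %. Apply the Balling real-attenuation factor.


RA = AA · 0.8192
RA = 70.3 · 0.8192

57.5898 %


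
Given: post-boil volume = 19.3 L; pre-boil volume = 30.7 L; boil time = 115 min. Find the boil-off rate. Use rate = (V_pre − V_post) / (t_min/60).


rate = (30.7 − 19.3) / (115/60)

5.9478 L/hr


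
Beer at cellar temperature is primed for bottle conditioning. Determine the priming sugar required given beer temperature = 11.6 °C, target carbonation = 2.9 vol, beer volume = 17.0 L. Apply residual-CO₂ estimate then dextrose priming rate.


residual = 14.695·(0.01821 + 0.09011·e^(−0.04·T));  sugar = (target − residual)·4.0·V
residual = 14.695·(0.01821 + 0.09011·e^(−0.04·11.6)) = 1.1002
sugar = (2.9 − 1.1002)·4.0·17.0

122.3875 g


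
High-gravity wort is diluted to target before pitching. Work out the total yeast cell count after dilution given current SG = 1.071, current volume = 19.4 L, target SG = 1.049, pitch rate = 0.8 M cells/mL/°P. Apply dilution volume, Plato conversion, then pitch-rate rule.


V_w = V·((SG_c−1)/(SG_t−1)−1);  °P = 259 − 259/SG_t;  cells = rate·(V+V_w)·°P
V_w = 19.4·((1.071−1)/(1.049−1)−1) = 8.7102
V_final = 19.4 + 8.7102 = 28.1102
°P = 259 − 259/1.049 = 12.0982
cells = 0.8·28.1102·12.0982

272.0660 billion cells


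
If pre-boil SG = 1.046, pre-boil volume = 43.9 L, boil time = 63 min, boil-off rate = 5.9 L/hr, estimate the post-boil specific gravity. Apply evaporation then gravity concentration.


V_post = V_pre − rate·(t/60);  SG_post = 1 + (SG_pre−1)·V_pre/V_post
V_post = 43.9 − 5.9·(63/60) = 37.7050
SG_post = 1 + (1.046 − 1)·43.9/37.7050

1.0536


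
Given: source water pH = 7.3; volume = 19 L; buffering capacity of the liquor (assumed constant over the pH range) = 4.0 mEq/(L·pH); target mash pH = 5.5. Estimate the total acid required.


acid = buffering capacity · (pH_source − pH_target) · V
acid = 4.0 · (7.3 − 5.5) · 19

136.8000 mEq


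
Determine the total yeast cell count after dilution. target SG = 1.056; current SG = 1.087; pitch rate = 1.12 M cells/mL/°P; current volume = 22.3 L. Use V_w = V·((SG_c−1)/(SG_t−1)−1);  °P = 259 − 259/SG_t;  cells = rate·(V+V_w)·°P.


V_w = 22.3·((1.087−1)/(1.056−1)−1) = 12.3446
V_final = 22.3 + 12.3446 = 34.6446
°P = 259 − 259/1.056 = 13.7348
cells = 1.12·34.6446·13.7348

532.9396 billion cells


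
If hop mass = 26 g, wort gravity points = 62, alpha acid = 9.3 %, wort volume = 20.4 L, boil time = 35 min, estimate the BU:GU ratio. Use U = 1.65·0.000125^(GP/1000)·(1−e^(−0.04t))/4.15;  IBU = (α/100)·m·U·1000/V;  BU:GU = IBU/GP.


U = 1.65·0.000125^(62/1000)·(1−e^(−0.04·35))/4.15 = 0.1716
IBU = (9.3/100)·26·0.1716·1000/20.4 = 20.3375
BU:GU = 20.3375/62

0.3280


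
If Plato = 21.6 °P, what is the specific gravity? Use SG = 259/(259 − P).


SG = 259/(259 − 21.6)

1.0910


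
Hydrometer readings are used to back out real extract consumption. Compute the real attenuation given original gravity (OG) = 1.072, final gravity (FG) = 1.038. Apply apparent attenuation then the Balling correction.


AA = (OG−FG)/(OG−1)·100;  RA = AA·0.8192
AA = (1.072 − 1.038)/(1.072 − 1)·100 = 47.2222
RA = 47.2222·0.8192

38.6844 %


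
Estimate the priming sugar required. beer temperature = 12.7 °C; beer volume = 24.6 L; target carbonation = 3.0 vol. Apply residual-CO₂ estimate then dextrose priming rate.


residual = 14.695·(0.01821 + 0.09011·e^(−0.04·T));  sugar = (target − residual)·4.0·V
residual = 14.695·(0.01821 + 0.09011·e^(−0.04·12.7)) = 1.0643
sugar = (3.0 − 1.0643)·4.0·24.6

190.4686 g


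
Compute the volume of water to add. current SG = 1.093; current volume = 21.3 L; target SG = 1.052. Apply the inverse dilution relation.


V_water = V·((SG_curr − 1)/(SG_target − 1) − 1)
V_water = 21.3·((1.093 − 1)/(1.052 − 1) − 1)

16.7942 L


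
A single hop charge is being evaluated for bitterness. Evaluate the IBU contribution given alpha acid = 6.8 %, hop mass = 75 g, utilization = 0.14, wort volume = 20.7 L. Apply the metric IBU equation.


IBU = (α/100)·mass·U·1000 / V
IBU = (6.8/100)·75·0.14·1000 / 20.7

34.4928 IBU


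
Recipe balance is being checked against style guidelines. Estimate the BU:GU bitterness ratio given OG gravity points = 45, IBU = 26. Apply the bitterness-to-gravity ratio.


BU:GU = IBU / OG_points
BU:GU = 26 / 45

0.5778


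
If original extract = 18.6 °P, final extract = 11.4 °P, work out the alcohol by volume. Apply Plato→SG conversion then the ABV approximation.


SG = 259/(259 − P);  ABV = (OG − FG)·131.25
OG = 259/(259 − 18.6) = 1.0774
FG = 259/(259 − 11.4) = 1.0460
ABV = (1.0774 − 1.0460)·131.25

4.1119 % ABV


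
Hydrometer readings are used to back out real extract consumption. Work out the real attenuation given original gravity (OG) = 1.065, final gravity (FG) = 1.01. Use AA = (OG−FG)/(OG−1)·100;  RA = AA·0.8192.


AA = (1.065 − 1.01)/(1.065 − 1)·100 = 84.6154
RA = 84.6154·0.8192

69.3169 %


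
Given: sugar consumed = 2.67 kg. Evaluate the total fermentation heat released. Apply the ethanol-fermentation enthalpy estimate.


Q = m_sugar · 590 kJ/kg
Q = 2.67 · 590

1575.3000 kJ


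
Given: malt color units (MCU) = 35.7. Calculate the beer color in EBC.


SRM = 1.4922·MCU^0.6859;  EBC = SRM·1.97
SRM = 1.4922·35.7^0.6859 = 17.3301
EBC = 17.3301·1.97

34.1404 EBC


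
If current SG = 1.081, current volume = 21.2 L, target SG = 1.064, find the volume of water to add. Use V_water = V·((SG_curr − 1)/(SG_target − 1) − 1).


V_water = 21.2·((1.081 − 1)/(1.064 − 1) − 1)

5.6312 L


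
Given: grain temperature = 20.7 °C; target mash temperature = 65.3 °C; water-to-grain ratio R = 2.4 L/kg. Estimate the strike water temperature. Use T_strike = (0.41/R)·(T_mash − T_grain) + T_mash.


T_strike = (0.41/2.4)·(65.3 − 20.7) + 65.3

72.9192 °C


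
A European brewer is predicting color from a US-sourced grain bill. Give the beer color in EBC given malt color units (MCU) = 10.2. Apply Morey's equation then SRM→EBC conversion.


SRM = 1.4922·MCU^0.6859;  EBC = SRM·1.97
SRM = 1.4922·10.2^0.6859 = 7.3388
EBC = 7.3388·1.97

14.4575 EBC


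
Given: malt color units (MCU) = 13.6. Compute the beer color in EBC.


SRM = 1.4922·MCU^0.6859;  EBC = SRM·1.97
SRM = 1.4922·13.6^0.6859 = 8.9397
EBC = 8.9397·1.97

17.6111 EBC


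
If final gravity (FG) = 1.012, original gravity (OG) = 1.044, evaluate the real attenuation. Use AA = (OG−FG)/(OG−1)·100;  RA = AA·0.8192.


AA = (1.044 − 1.012)/(1.044 − 1)·100 = 72.7273
RA = 72.7273·0.8192

59.5782 %


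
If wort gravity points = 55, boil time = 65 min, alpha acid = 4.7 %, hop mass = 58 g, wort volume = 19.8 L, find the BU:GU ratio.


U = 1.65·0.000125^(GP/1000)·(1−e^(−0.04t))/4.15;  IBU = (α/100)·m·U·1000/V;  BU:GU = IBU/GP
U = 1.65·0.000125^(55/1000)·(1−e^(−0.04·65))/4.15 = 0.2245
IBU = (4.7/100)·58·0.2245·1000/19.8 = 30.9107
BU:GU = 30.9107/55

0.5620


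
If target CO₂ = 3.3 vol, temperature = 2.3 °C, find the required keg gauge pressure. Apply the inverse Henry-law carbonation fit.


psi = vols/(0.01821 + 0.09011·e^(−0.04·T)) − 14.695
psi = 3.3/(0.01821 + 0.09011·e^(−0.04·2.3)) − 14.695

18.1736 psi


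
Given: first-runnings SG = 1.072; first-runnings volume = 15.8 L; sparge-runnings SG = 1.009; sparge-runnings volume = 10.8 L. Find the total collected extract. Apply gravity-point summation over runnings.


total = Σ (SG_i − 1)·1000·V_i
first = (1.072 − 1)·1000·15.8 = 1137.6000
sparge = (1.009 − 1)·1000·10.8 = 97.2000
total = 1137.6000 + 97.2000

1234.8000 gravity·L


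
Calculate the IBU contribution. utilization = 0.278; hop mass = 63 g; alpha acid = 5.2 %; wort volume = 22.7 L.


IBU = (α/100)·mass·U·1000 / V
IBU = (5.2/100)·63·0.278·1000 / 22.7

40.1202 IBU


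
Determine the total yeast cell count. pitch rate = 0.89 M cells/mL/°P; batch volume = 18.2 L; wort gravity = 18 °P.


cells (billions) = rate · V_L · °P
cells = 0.89 · 18.2 · 18

291.5640 billion cells


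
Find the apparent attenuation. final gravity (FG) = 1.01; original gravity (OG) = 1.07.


AA = (OG − FG)/(OG − 1) · 100
AA = (1.07 − 1.01)/(1.07 − 1) · 100

85.7143 %


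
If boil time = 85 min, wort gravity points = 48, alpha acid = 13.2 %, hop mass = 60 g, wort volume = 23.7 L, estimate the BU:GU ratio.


U = 1.65·0.000125^(GP/1000)·(1−e^(−0.04t))/4.15;  IBU = (α/100)·m·U·1000/V;  BU:GU = IBU/GP
U = 1.65·0.000125^(48/1000)·(1−e^(−0.04·85))/4.15 = 0.2497
IBU = (13.2/100)·60·0.2497·1000/23.7 = 83.4302
BU:GU = 83.4302/48

1.7381


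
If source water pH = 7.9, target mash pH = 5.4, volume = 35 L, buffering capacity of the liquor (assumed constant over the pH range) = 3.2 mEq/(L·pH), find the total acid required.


acid = buffering capacity · (pH_source − pH_target) · V
acid = 3.2 · (7.9 − 5.4) · 35

280.0000 mEq


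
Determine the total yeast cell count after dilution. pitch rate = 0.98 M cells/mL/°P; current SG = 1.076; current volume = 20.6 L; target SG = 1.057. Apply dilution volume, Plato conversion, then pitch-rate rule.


V_w = V·((SG_c−1)/(SG_t−1)−1);  °P = 259 − 259/SG_t;  cells = rate·(V+V_w)·°P
V_w = 20.6·((1.076−1)/(1.057−1)−1) = 6.8667
V_final = 20.6 + 6.8667 = 27.4667
°P = 259 − 259/1.057 = 13.9669
cells = 0.98·27.4667·13.9669

375.9514 billion cells


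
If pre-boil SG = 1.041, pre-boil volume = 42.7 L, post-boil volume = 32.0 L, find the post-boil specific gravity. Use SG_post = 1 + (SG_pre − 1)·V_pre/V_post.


pts_pre = (1.041 − 1)·1000 = 41.0000
pts_post = 41.0000·42.7/32.0 = 54.7094
SG_post = 1 + 54.7094/1000

1.0547


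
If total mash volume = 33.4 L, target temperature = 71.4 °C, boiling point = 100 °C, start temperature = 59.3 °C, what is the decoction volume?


V_dec = V_total·(T_target − T_start)/(T_boil − T_start)
V_dec = 33.4·(71.4 − 59.3)/(100 − 59.3)

9.9297 L


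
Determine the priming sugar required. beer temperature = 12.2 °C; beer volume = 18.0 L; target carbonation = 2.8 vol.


residual = 14.695·(0.01821 + 0.09011·e^(−0.04·T));  sugar = (target − residual)·4.0·V
residual = 14.695·(0.01821 + 0.09011·e^(−0.04·12.2)) = 1.0804
sugar = (2.8 − 1.0804)·4.0·18.0

123.8084 g


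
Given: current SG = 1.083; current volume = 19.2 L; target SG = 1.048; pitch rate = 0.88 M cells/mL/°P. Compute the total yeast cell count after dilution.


V_w = V·((SG_c−1)/(SG_t−1)−1);  °P = 259 − 259/SG_t;  cells = rate·(V+V_w)·°P
V_w = 19.2·((1.083−1)/(1.048−1)−1) = 14.0000
V_final = 19.2 + 14.0000 = 33.2000
°P = 259 − 259/1.048 = 11.8626
cells = 0.88·33.2000·11.8626

346.5776 billion cells


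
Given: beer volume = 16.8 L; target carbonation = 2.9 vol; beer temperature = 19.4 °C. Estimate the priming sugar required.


residual = 14.695·(0.01821 + 0.09011·e^(−0.04·T));  sugar = (target − residual)·4.0·V
residual = 14.695·(0.01821 + 0.09011·e^(−0.04·19.4)) = 0.8770
sugar = (2.9 − 0.8770)·4.0·16.8

135.9433 g


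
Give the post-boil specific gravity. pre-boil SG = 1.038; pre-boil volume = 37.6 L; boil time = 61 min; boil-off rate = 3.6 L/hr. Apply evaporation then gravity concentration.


V_post = V_pre − rate·(t/60);  SG_post = 1 + (SG_pre−1)·V_pre/V_post
V_post = 37.6 − 3.6·(61/60) = 33.9400
SG_post = 1 + (1.038 − 1)·37.6/33.9400

1.0421


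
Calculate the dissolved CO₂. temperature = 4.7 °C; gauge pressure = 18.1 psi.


vols = (P + 14.695)·(0.01821 + 0.09011·e^(−0.04·T))
vols = (18.1 + 14.695)·(0.01821 + 0.09011·e^(−0.04·4.7))

3.0459 volumes


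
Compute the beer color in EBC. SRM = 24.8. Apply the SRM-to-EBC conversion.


EBC = SRM · 1.97
EBC = 24.8 · 1.97

48.8560 EBC


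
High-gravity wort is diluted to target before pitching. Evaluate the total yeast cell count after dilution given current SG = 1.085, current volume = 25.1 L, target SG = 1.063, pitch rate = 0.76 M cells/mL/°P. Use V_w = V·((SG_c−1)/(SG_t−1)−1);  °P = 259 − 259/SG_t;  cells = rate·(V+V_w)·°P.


V_w = 25.1·((1.085−1)/(1.063−1)−1) = 8.7651
V_final = 25.1 + 8.7651 = 33.8651
°P = 259 − 259/1.063 = 15.3500
cells = 0.76·33.8651·15.3500

395.0688 billion cells


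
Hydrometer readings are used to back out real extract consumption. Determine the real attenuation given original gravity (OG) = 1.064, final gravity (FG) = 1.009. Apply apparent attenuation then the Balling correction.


AA = (OG−FG)/(OG−1)·100;  RA = AA·0.8192
AA = (1.064 − 1.009)/(1.064 − 1)·100 = 85.9375
RA = 85.9375·0.8192

70.4000 %


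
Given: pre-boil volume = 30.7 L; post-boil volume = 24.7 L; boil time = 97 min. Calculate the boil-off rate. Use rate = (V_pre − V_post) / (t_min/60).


rate = (30.7 − 24.7) / (97/60)

3.7113 L/hr


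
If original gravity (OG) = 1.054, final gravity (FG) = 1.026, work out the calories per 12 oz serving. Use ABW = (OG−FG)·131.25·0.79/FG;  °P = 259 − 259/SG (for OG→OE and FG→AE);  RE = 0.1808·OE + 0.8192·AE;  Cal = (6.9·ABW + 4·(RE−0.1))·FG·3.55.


ABW = (1.054 − 1.026)·131.25·0.79/1.026 = 2.8297
OE = 259 − 259/1.054 = 13.2694 °P
AE = 259 − 259/1.026 = 6.5634 °P
RE = 0.1808·13.2694 + 0.8192·6.5634 = 7.7758 °P
Cal = (6.9·2.8297 + 4·(7.7758−0.1))·1.026·3.55

182.9456 kcal


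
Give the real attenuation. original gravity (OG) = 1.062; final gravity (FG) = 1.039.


AA = (OG−FG)/(OG−1)·100;  RA = AA·0.8192
AA = (1.062 − 1.039)/(1.062 − 1)·100 = 37.0968
RA = 37.0968·0.8192

30.3897 %


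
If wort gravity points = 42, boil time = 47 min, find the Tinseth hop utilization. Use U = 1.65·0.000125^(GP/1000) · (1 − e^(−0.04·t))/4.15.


bigness = 1.65·0.000125^(42/1000) = 1.1312
boil_factor = (1 − e^(−0.04·47))/4.15 = 0.2042
U = 1.1312 · 0.2042

0.2310


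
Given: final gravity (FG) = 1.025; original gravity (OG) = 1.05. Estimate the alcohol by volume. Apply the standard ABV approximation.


ABV = (OG − FG) · 131.25
ABV = (1.05 − 1.025) · 131.25

3.2813 % ABV


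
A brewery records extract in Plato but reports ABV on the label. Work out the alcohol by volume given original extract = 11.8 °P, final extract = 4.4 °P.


SG = 259/(259 − P);  ABV = (OG − FG)·131.25
OG = 259/(259 − 11.8) = 1.0477
FG = 259/(259 − 4.4) = 1.0173
ABV = (1.0477 − 1.0173)·131.25

3.9969 % ABV


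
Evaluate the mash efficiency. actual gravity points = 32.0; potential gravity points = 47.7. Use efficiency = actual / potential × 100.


efficiency = 32.0 / 47.7 × 100

67.0860 %


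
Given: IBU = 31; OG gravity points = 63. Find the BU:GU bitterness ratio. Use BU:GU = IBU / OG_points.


BU:GU = 31 / 63

0.4921


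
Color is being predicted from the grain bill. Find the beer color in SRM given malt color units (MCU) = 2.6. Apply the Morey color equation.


SRM = 1.4922 · MCU^0.6859
SRM = 1.4922 · 2.6^0.6859

2.8738 SRM


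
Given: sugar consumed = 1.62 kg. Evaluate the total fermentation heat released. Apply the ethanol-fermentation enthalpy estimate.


Q = m_sugar · 590 kJ/kg
Q = 1.62 · 590

955.8000 kJ


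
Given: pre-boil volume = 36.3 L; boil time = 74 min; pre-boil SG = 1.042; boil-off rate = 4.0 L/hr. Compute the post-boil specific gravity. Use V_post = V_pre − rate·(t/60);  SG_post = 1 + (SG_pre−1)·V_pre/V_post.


V_post = 36.3 − 4.0·(74/60) = 31.3667
SG_post = 1 + (1.042 − 1)·36.3/31.3667

1.0486


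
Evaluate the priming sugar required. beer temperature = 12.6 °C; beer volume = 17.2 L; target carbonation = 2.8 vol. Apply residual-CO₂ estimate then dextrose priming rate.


residual = 14.695·(0.01821 + 0.09011·e^(−0.04·T));  sugar = (target − residual)·4.0·V
residual = 14.695·(0.01821 + 0.09011·e^(−0.04·12.6)) = 1.0675
sugar = (2.8 − 1.0675)·4.0·17.2

119.1934 g


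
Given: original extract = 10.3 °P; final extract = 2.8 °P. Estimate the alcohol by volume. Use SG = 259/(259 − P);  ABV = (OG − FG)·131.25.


OG = 259/(259 − 10.3) = 1.0414
FG = 259/(259 − 2.8) = 1.0109
ABV = (1.0414 − 1.0109)·131.25

4.0013 % ABV


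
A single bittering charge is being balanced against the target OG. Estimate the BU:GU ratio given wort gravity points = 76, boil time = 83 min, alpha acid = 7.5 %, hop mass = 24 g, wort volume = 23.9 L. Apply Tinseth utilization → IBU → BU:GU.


U = 1.65·0.000125^(GP/1000)·(1−e^(−0.04t))/4.15;  IBU = (α/100)·m·U·1000/V;  BU:GU = IBU/GP
U = 1.65·0.000125^(76/1000)·(1−e^(−0.04·83))/4.15 = 0.1936
IBU = (7.5/100)·24·0.1936·1000/23.9 = 14.5775
BU:GU = 14.5775/76

0.1918


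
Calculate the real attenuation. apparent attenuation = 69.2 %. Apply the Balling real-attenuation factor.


RA = AA · 0.8192
RA = 69.2 · 0.8192

56.6886 %


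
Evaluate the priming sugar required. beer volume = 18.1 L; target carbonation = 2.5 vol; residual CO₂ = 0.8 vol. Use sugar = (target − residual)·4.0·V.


sugar = (2.5 − 0.8)·4.0·18.1

123.0800 g


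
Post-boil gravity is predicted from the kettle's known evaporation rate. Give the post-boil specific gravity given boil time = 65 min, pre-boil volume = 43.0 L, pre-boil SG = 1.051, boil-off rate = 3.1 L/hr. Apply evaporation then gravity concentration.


V_post = V_pre − rate·(t/60);  SG_post = 1 + (SG_pre−1)·V_pre/V_post
V_post = 43.0 − 3.1·(65/60) = 39.6417
SG_post = 1 + (1.051 − 1)·43.0/39.6417

1.0553


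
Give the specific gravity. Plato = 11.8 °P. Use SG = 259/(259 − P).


SG = 259/(259 − 11.8)

1.0477


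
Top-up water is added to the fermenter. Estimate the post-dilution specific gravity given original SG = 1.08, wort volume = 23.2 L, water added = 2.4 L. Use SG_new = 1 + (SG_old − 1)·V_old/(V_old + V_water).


pts = (1.08 − 1)·1000·23.2/(23.2 + 2.4) = 72.5000
SG_new = 1 + 72.5000/1000

1.0725


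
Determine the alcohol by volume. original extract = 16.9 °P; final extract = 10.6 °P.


SG = 259/(259 − P);  ABV = (OG − FG)·131.25
OG = 259/(259 − 16.9) = 1.0698
FG = 259/(259 − 10.6) = 1.0427
ABV = (1.0698 − 1.0427)·131.25

3.5612 % ABV


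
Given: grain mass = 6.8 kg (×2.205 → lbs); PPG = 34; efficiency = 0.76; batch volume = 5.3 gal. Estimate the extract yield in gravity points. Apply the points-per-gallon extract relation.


points = lbs × PPG × eff / vol
lbs = 6.8 × 2.205 = 14.9940
points = 14.9940 × 34 × 0.76 / 5.3

73.1028 points


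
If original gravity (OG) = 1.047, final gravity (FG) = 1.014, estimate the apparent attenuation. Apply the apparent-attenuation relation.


AA = (OG − FG)/(OG − 1) · 100
AA = (1.047 − 1.014)/(1.047 − 1) · 100

70.2128 %


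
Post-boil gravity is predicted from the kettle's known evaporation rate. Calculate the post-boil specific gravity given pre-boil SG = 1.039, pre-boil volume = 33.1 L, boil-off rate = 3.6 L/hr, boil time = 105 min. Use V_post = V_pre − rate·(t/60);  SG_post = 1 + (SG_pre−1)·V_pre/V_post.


V_post = 33.1 − 3.6·(105/60) = 26.8000
SG_post = 1 + (1.039 − 1)·33.1/26.8000

1.0482


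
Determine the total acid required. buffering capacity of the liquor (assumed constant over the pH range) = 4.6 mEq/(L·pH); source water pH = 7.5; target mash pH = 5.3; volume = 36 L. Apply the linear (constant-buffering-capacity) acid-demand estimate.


acid = buffering capacity · (pH_source − pH_target) · V
acid = 4.6 · (7.5 − 5.3) · 36

364.3200 mEq


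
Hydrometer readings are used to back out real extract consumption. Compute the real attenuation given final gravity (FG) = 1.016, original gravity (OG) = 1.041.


AA = (OG−FG)/(OG−1)·100;  RA = AA·0.8192
AA = (1.041 − 1.016)/(1.041 − 1)·100 = 60.9756
RA = 60.9756·0.8192

49.9512 %


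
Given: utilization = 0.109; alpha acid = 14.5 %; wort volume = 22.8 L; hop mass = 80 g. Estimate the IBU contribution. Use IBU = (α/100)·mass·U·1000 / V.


IBU = (14.5/100)·80·0.109·1000 / 22.8

55.4561 IBU


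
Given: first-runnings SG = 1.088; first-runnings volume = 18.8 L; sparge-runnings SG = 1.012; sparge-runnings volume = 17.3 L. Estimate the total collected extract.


total = Σ (SG_i − 1)·1000·V_i
first = (1.088 − 1)·1000·18.8 = 1654.4000
sparge = (1.012 − 1)·1000·17.3 = 207.6000
total = 1654.4000 + 207.6000

1862.0000 gravity·L


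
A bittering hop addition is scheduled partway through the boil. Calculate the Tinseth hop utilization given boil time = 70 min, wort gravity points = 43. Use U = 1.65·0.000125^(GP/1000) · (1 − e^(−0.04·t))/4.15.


bigness = 1.65·0.000125^(43/1000) = 1.1211
boil_factor = (1 − e^(−0.04·70))/4.15 = 0.2263
U = 1.1211 · 0.2263

0.2537


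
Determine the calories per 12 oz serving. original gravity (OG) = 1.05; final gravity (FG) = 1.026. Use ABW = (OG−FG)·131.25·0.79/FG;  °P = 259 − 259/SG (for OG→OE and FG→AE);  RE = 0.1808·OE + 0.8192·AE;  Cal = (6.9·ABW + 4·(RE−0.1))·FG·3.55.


ABW = (1.05 − 1.026)·131.25·0.79/1.026 = 2.4254
OE = 259 − 259/1.05 = 12.3333 °P
AE = 259 − 259/1.026 = 6.5634 °P
RE = 0.1808·12.3333 + 0.8192·6.5634 = 7.6066 °P
Cal = (6.9·2.4254 + 4·(7.6066−0.1))·1.026·3.55

170.3205 kcal


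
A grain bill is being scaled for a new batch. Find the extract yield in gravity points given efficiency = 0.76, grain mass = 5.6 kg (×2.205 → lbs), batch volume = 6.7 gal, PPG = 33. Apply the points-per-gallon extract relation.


points = lbs × PPG × eff / vol
lbs = 5.6 × 2.205 = 12.3480
points = 12.3480 × 33 × 0.76 / 6.7

46.2221 points


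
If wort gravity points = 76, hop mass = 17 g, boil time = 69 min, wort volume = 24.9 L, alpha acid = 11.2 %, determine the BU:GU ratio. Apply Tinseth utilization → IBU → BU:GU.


U = 1.65·0.000125^(GP/1000)·(1−e^(−0.04t))/4.15;  IBU = (α/100)·m·U·1000/V;  BU:GU = IBU/GP
U = 1.65·0.000125^(76/1000)·(1−e^(−0.04·69))/4.15 = 0.1881
IBU = (11.2/100)·17·0.1881·1000/24.9 = 14.3838
BU:GU = 14.3838/76

0.1893


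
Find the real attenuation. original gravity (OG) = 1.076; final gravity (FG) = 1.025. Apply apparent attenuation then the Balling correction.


AA = (OG−FG)/(OG−1)·100;  RA = AA·0.8192
AA = (1.076 − 1.025)/(1.076 − 1)·100 = 67.1053
RA = 67.1053·0.8192

54.9726 %


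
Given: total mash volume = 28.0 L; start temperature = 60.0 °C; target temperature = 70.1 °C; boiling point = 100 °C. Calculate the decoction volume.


V_dec = V_total·(T_target − T_start)/(T_boil − T_start)
V_dec = 28.0·(70.1 − 60.0)/(100 − 60.0)

7.0700 L


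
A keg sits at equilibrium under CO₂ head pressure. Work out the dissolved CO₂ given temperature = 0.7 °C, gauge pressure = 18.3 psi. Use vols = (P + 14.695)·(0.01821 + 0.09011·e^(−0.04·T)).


vols = (18.3 + 14.695)·(0.01821 + 0.09011·e^(−0.04·0.7))

3.4919 volumes


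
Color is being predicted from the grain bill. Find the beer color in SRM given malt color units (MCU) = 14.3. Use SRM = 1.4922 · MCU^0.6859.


SRM = 1.4922 · 14.3^0.6859

9.2528 SRM


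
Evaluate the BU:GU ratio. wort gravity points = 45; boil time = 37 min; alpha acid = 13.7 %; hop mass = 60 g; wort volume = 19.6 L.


U = 1.65·0.000125^(GP/1000)·(1−e^(−0.04t))/4.15;  IBU = (α/100)·m·U·1000/V;  BU:GU = IBU/GP
U = 1.65·0.000125^(45/1000)·(1−e^(−0.04·37))/4.15 = 0.2049
IBU = (13.7/100)·60·0.2049·1000/19.6 = 85.9476
BU:GU = 85.9476/45

1.9099


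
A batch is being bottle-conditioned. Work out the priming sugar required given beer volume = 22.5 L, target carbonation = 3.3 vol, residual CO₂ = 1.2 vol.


sugar = (target − residual)·4.0·V
sugar = (3.3 − 1.2)·4.0·22.5

189.0000 g


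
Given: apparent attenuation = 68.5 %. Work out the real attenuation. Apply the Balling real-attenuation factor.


RA = AA · 0.8192
RA = 68.5 · 0.8192

56.1152 %


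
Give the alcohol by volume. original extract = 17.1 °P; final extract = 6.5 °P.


SG = 259/(259 − P);  ABV = (OG − FG)·131.25
OG = 259/(259 − 17.1) = 1.0707
FG = 259/(259 − 6.5) = 1.0257
ABV = (1.0707 − 1.0257)·131.25

5.8994 % ABV


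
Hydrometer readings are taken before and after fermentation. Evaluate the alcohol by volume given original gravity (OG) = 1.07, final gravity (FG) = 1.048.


ABV = (OG − FG) · 131.25
ABV = (1.07 − 1.048) · 131.25

2.8875 % ABV


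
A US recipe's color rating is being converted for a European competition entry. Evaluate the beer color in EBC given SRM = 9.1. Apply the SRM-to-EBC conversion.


EBC = SRM · 1.97
EBC = 9.1 · 1.97

17.9270 EBC


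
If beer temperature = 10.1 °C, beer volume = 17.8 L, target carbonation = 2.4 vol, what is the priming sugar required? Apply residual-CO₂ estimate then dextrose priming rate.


residual = 14.695·(0.01821 + 0.09011·e^(−0.04·T));  sugar = (target − residual)·4.0·V
residual = 14.695·(0.01821 + 0.09011·e^(−0.04·10.1)) = 1.1517
sugar = (2.4 − 1.1517)·4.0·17.8

88.8812 g


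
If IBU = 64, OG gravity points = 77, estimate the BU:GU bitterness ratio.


BU:GU = IBU / OG_points
BU:GU = 64 / 77

0.8312


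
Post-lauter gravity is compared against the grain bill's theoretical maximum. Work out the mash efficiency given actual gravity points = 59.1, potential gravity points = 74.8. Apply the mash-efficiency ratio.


efficiency = actual / potential × 100
efficiency = 59.1 / 74.8 × 100

79.0107 %


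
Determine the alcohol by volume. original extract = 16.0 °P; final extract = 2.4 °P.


SG = 259/(259 − P);  ABV = (OG − FG)·131.25
OG = 259/(259 − 16.0) = 1.0658
FG = 259/(259 − 2.4) = 1.0094
ABV = (1.0658 − 1.0094)·131.25

7.4144 % ABV


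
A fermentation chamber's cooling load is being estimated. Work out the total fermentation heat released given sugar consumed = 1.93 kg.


Q = m_sugar · 590 kJ/kg
Q = 1.93 · 590

1138.7000 kJ


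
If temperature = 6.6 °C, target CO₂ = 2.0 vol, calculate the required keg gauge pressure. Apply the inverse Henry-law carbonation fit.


psi = vols/(0.01821 + 0.09011·e^(−0.04·T)) − 14.695
psi = 2.0/(0.01821 + 0.09011·e^(−0.04·6.6)) − 14.695

8.1851 psi


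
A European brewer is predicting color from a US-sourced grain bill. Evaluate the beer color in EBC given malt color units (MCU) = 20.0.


SRM = 1.4922·MCU^0.6859;  EBC = SRM·1.97
SRM = 1.4922·20.0^0.6859 = 11.6467
EBC = 11.6467·1.97

22.9440 EBC


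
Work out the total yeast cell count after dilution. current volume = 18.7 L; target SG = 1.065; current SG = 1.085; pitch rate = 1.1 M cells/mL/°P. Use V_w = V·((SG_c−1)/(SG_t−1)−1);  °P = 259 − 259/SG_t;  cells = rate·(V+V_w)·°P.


V_w = 18.7·((1.085−1)/(1.065−1)−1) = 5.7538
V_final = 18.7 + 5.7538 = 24.4538
°P = 259 − 259/1.065 = 15.8075
cells = 1.1·24.4538·15.8075

425.2099 billion cells


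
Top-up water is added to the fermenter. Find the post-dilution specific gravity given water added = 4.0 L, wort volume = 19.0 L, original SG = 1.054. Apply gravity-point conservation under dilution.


SG_new = 1 + (SG_old − 1)·V_old/(V_old + V_water)
pts = (1.054 − 1)·1000·19.0/(19.0 + 4.0) = 44.6087
SG_new = 1 + 44.6087/1000

1.0446


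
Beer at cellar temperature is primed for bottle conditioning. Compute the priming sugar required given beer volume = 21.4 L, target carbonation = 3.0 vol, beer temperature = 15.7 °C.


residual = 14.695·(0.01821 + 0.09011·e^(−0.04·T));  sugar = (target − residual)·4.0·V
residual = 14.695·(0.01821 + 0.09011·e^(−0.04·15.7)) = 0.9742
sugar = (3.0 − 0.9742)·4.0·21.4

173.4044 g


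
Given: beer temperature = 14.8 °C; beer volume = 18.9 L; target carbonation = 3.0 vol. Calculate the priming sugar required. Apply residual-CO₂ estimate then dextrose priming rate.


residual = 14.695·(0.01821 + 0.09011·e^(−0.04·T));  sugar = (target − residual)·4.0·V
residual = 14.695·(0.01821 + 0.09011·e^(−0.04·14.8)) = 1.0002
sugar = (3.0 − 1.0002)·4.0·18.9

151.1886 g


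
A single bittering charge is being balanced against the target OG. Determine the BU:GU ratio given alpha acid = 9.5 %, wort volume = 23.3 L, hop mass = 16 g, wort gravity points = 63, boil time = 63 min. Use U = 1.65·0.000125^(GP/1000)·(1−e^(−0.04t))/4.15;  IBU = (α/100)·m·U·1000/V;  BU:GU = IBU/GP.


U = 1.65·0.000125^(63/1000)·(1−e^(−0.04·63))/4.15 = 0.2075
IBU = (9.5/100)·16·0.2075·1000/23.3 = 13.5394
BU:GU = 13.5394/63

0.2149


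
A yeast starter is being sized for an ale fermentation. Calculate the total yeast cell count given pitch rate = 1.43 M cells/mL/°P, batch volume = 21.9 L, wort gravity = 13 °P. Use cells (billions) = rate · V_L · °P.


cells = 1.43 · 21.9 · 13

407.1210 billion cells


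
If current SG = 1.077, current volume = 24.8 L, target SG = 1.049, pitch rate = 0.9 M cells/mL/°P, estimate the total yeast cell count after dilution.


V_w = V·((SG_c−1)/(SG_t−1)−1);  °P = 259 − 259/SG_t;  cells = rate·(V+V_w)·°P
V_w = 24.8·((1.077−1)/(1.049−1)−1) = 14.1714
V_final = 24.8 + 14.1714 = 38.9714
°P = 259 − 259/1.049 = 12.0982
cells = 0.9·38.9714·12.0982

424.3353 billion cells


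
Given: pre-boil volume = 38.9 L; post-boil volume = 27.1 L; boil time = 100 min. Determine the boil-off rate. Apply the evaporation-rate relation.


rate = (V_pre − V_post) / (t_min/60)
rate = (38.9 − 27.1) / (100/60)

7.0800 L/hr


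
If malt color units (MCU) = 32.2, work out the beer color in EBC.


SRM = 1.4922·MCU^0.6859;  EBC = SRM·1.97
SRM = 1.4922·32.2^0.6859 = 16.1460
EBC = 16.1460·1.97

31.8077 EBC


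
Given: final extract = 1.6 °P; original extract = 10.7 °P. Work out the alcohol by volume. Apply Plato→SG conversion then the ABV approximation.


SG = 259/(259 − P);  ABV = (OG − FG)·131.25
OG = 259/(259 − 10.7) = 1.0431
FG = 259/(259 − 1.6) = 1.0062
ABV = (1.0431 − 1.0062)·131.25

4.8401 % ABV


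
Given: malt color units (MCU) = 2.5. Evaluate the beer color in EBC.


SRM = 1.4922·MCU^0.6859;  EBC = SRM·1.97
SRM = 1.4922·2.5^0.6859 = 2.7975
EBC = 2.7975·1.97

5.5111 EBC


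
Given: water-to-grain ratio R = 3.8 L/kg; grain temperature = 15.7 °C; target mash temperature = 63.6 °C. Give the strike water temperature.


T_strike = (0.41/R)·(T_mash − T_grain) + T_mash
T_strike = (0.41/3.8)·(63.6 − 15.7) + 63.6

68.7682 °C


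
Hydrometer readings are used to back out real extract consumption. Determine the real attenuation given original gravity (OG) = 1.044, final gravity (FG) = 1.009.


AA = (OG−FG)/(OG−1)·100;  RA = AA·0.8192
AA = (1.044 − 1.009)/(1.044 − 1)·100 = 79.5455
RA = 79.5455·0.8192

65.1636 %


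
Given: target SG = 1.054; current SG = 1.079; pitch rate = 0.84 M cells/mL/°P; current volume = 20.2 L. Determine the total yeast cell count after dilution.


V_w = V·((SG_c−1)/(SG_t−1)−1);  °P = 259 − 259/SG_t;  cells = rate·(V+V_w)·°P
V_w = 20.2·((1.079−1)/(1.054−1)−1) = 9.3519
V_final = 20.2 + 9.3519 = 29.5519
°P = 259 − 259/1.054 = 13.2694
cells = 0.84·29.5519·13.2694

329.3949 billion cells
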